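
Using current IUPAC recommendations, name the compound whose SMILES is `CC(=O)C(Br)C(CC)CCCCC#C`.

3-bromo-4-ethyldec-9-yn-2-one

The longest carbon chain that includes the carbonyl and the multiple bond has 10 carbons, so the parent hydride is decane.
The principal characteristic group is a ketone (C=O on an internal carbon), named with the suffix -one.
The chain contains a C≡C triple bond, so the unsaturation ending is -yne.
Choose the numbering such that numbering from this end puts the carbonyl group at C-2 rather than C-9.
With this numbering: the carbonyl at C-2; the triple bond between C-9 and C-10; a bromo group at C-3; an ethyl group at C-4.
Substituent prefixes are cited in alphabetical order (multiplying prefixes like di-/tri- are ignored for ordering).
Putting it together: 3-bromo-4-ethyldec-9-yn-2-one.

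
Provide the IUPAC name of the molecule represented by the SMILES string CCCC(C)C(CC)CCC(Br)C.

The longest continuous carbon chain has 9 atoms, so the parent hydride is nonane.
Number the chain so that the substituent locant set {2,5,6} is lower than {4,5,8} at the first point of difference.
This places a bromo group at C-2; an ethyl group at C-5; a methyl group at C-6.
The substituents are ordered alphabetically, ignoring any di-/tri- multipliers.
The name is 2-bromo-5-ethyl-6-methylnonane.

2-bromo-5-ethyl-6-methylnonane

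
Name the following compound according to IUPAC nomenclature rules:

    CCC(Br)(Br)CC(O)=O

3,3-dibromopentanoic acid

The longest carbon chain that includes the –COOH group has 5 carbons, so the parent hydride is pentane.
The principal characteristic group is a carboxylic acid (terminal –COOH), named with the suffix -oic acid.
The numbering direction is chosen so that the carboxylic acid carbon is C-1 by definition.
That gives two bromo groups at C-3.
The name is 3,3-dibromopentanoic acid.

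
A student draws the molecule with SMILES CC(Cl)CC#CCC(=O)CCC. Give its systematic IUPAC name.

9-chlorodec-6-yn-4-one

Counting along the main chain through the carbonyl and the multiple bond gives 10 carbons: the parent is decane.
The principal characteristic group is a ketone (C=O on an internal carbon), named with the suffix -one.
A C≡C triple bond in the chain gives the infix -yne-.
The numbering direction is chosen so that numbering from this end puts the carbonyl group at C-4 rather than C-7.
That gives the carbonyl at C-4; the triple bond between C-6 and C-7; a chloro group at C-9.
The name is 9-chlorodec-6-yn-4-one.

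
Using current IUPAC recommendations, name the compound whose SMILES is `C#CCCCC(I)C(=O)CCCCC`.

The longest carbon chain that includes the carbonyl and the multiple bond has 12 carbons, so the parent hydride is dodecane.
A ketone (C=O on an internal carbon) is the principal characteristic group, giving the suffix -one.
There is one C≡C triple bond, indicated by the ending -yne.
Number the chain so that numbering from this end puts the carbonyl group at C-6 rather than C-7.
That gives the carbonyl at C-6; the triple bond between C-11 and C-12; an iodo group at C-7.
Putting it together: 7-iodododec-11-yn-6-one.

7-iodododec-11-yn-6-one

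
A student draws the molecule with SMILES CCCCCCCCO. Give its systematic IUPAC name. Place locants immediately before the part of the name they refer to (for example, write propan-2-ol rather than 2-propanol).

The longest carbon chain that includes the –OH group has 8 carbons, so the parent hydride is octane.
The principal characteristic group is an alcohol (–OH), named with the suffix -ol.
Number the chain so that numbering from this end puts the hydroxyl group at C-1 rather than C-8.
With this numbering: the hydroxyl at C-1.
Putting it together: octan-1-ol.

octan-1-ol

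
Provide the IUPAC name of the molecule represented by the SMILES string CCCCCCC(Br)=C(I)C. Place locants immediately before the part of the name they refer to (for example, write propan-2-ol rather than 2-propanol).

3-bromo-2-iodonon-2-ene

Counting along the main chain through the multiple bond gives 9 carbons: the parent is nonane.
The chain contains a C=C double bond, so the unsaturation ending is -ene.
Number the chain so that numbering from this end puts the double bond at C-2 rather than C-7.
This places the double bond between C-2 and C-3; a bromo group at C-3; an iodo group at C-2.
Substituent prefixes are cited in alphabetical order (multiplying prefixes like di-/tri- are ignored for ordering).
Assembling the pieces gives 3-bromo-2-iodonon-2-ene.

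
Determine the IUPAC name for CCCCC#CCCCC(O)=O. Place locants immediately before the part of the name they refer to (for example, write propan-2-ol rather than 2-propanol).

dec-5-ynoic acid

Counting along the main chain through the –COOH group and the multiple bond gives 10 carbons: the parent is decane.
A carboxylic acid (terminal –COOH) is the principal characteristic group, giving the suffix -oic acid.
A C≡C triple bond in the chain gives the infix -yne-.
The numbering direction is chosen so that the carboxylic acid carbon is C-1 by definition.
That gives the triple bond between C-5 and C-6.
The name is dec-5-ynoic acid.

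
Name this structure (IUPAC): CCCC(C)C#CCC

5-methyloct-3-yne

Counting along the main chain through the multiple bond gives 8 carbons: the parent is octane.
A C≡C triple bond in the chain gives the infix -yne-.
Number the chain so that numbering from this end puts the triple bond at C-3 rather than C-5.
This places the triple bond between C-3 and C-4; a methyl group at C-5.
The name is 5-methyloct-3-yne.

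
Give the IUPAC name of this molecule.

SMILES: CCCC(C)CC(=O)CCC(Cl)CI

Counting along the main chain through the carbonyl gives 10 carbons: the parent is decane.
The principal characteristic group is a ketone (C=O on an internal carbon), named with the suffix -one.
Choose the numbering such that numbering from this end puts the carbonyl group at C-5 rather than C-6.
This places the carbonyl at C-5; a chloro group at C-2; an iodo group at C-1; a methyl group at C-7.
Substituent prefixes are cited in alphabetical order (multiplying prefixes like di-/tri- are ignored for ordering).
Assembling the pieces gives 2-chloro-1-iodo-7-methyldecan-5-one.

2-chloro-1-iodo-7-methyldecan-5-one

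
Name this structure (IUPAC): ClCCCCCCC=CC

The longest chain bearing the multiple bond is 9 carbons long (nonane).
The chain contains a C=C double bond, so the unsaturation ending is -ene.
Choose the numbering such that numbering from this end puts the double bond at C-2 rather than C-7.
This places the double bond between C-2 and C-3; a chloro group at C-9.
Assembling the pieces gives 9-chloronon-2-ene.

9-chloronon-2-ene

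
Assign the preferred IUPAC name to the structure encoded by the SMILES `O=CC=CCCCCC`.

The longest carbon chain that includes the –CHO group and the multiple bond has 8 carbons, so the parent hydride is octane.
An aldehyde (terminal –CHO) is the principal characteristic group, giving the suffix -al.
The chain contains a C=C double bond, so the unsaturation ending is -ene.
The numbering direction is chosen so that the aldehyde carbon is C-1 by definition.
With this numbering: the double bond between C-2 and C-3.
The name is oct-2-enal.

oct-2-enal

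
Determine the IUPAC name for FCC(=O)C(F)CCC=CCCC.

1,3-difluorodec-6-en-2-one

Counting along the main chain through the carbonyl and the multiple bond gives 10 carbons: the parent is decane.
The principal characteristic group is a ketone (C=O on an internal carbon), named with the suffix -one.
The chain contains a C=C double bond, so the unsaturation ending is -ene.
Number the chain so that numbering from this end puts the carbonyl group at C-2 rather than C-9.
That gives the carbonyl at C-2; the double bond between C-6 and C-7; fluoro groups at C-1 and C-3.
The name is 1,3-difluorodec-6-en-2-one.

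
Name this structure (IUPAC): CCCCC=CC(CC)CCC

4-ethyldec-5-ene

The longest chain bearing the multiple bond is 10 carbons long (decane).
There is one C=C double bond, indicated by the ending -ene.
Number the chain so that the substituent locant set {4} is lower than {7} at the first point of difference.
This places the double bond between C-5 and C-6; an ethyl group at C-4.
The name is 4-ethyldec-5-ene.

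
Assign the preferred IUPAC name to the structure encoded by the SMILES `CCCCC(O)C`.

The longest carbon chain that includes the –OH group has 6 carbons, so the parent hydride is hexane.
An alcohol (–OH) is the principal characteristic group, giving the suffix -ol.
Choose the numbering such that numbering from this end puts the hydroxyl group at C-2 rather than C-5.
With this numbering: the hydroxyl at C-2.
Putting it together: hexan-2-ol.

hexan-2-ol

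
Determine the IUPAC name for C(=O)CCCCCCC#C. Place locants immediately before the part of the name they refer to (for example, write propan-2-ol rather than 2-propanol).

The longest carbon chain that includes the –CHO group and the multiple bond has 9 carbons, so the parent hydride is nonane.
The principal characteristic group is an aldehyde (terminal –CHO), named with the suffix -al.
There is one C≡C triple bond, indicated by the ending -yne.
The numbering direction is chosen so that the aldehyde carbon is C-1 by definition.
That gives the triple bond between C-8 and C-9.
The name is non-8-ynal.

non-8-ynal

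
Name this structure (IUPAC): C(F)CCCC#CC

7-fluorohept-2-yne

Counting along the main chain through the multiple bond gives 7 carbons: the parent is heptane.
There is one C≡C triple bond, indicated by the ending -yne.
The numbering direction is chosen so that numbering from this end puts the triple bond at C-2 rather than C-5.
That gives the triple bond between C-2 and C-3; a fluoro group at C-7.
Putting it together: 7-fluorohept-2-yne.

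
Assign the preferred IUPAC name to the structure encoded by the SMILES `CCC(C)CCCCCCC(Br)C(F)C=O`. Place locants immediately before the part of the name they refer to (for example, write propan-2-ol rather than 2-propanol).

Counting along the main chain through the –CHO group gives 12 carbons: the parent is dodecane.
An aldehyde (terminal –CHO) is the principal characteristic group, giving the suffix -al.
The numbering direction is chosen so that the aldehyde carbon is C-1 by definition.
This places a bromo group at C-3; a fluoro group at C-2; a methyl group at C-10.
Substituent prefixes are cited in alphabetical order (multiplying prefixes like di-/tri- are ignored for ordering).
Putting it together: 3-bromo-2-fluoro-10-methyldodecanal.

3-bromo-2-fluoro-10-methyldodecanal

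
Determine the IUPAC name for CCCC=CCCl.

The longest carbon chain that includes the multiple bond has 6 carbons, so the parent hydride is hexane.
There is one C=C double bond, indicated by the ending -ene.
Choose the numbering such that numbering from this end puts the double bond at C-2 rather than C-4.
That gives the double bond between C-2 and C-3; a chloro group at C-1.
Assembling the pieces gives 1-chlorohex-2-ene.

1-chlorohex-2-ene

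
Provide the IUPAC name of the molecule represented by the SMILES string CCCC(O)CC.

hexan-3-ol

The longest chain bearing the –OH group is 6 carbons long (hexane).
The highest-priority functional group is an alcohol (–OH), so the name ends in -ol.
The numbering direction is chosen so that numbering from this end puts the hydroxyl group at C-3 rather than C-4.
With this numbering: the hydroxyl at C-3.
The name is hexan-3-ol.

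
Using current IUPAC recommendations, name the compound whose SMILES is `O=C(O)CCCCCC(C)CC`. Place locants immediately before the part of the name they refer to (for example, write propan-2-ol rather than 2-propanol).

The longest chain bearing the –COOH group is 9 carbons long (nonane).
The highest-priority functional group is a carboxylic acid (terminal –COOH), so the name ends in -oic acid.
The numbering direction is chosen so that the carboxylic acid carbon is C-1 by definition.
That gives a methyl group at C-7.
The name is 7-methylnonanoic acid.

7-methylnonanoic acid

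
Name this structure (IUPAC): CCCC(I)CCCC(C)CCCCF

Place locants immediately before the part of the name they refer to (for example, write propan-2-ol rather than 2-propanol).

1-fluoro-9-iodo-5-methyldodecane

The longest carbon chain is 12 atoms: the parent is dodecane.
Choose the numbering such that the substituent locant set {1,5,9} is lower than {4,8,12} at the first point of difference.
That gives a fluoro group at C-1; an iodo group at C-9; a methyl group at C-5.
The substituents are ordered alphabetically, ignoring any di-/tri- multipliers.
Putting it together: 1-fluoro-9-iodo-5-methyldodecane.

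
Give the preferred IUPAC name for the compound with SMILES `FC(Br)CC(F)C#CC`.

6-bromo-4,6-difluorohex-2-yne

The longest carbon chain that includes the multiple bond has 6 carbons, so the parent hydride is hexane.
The chain contains a C≡C triple bond, so the unsaturation ending is -yne.
Number the chain so that numbering from this end puts the triple bond at C-2 rather than C-4.
That gives the triple bond between C-2 and C-3; a bromo group at C-6; fluoro groups at C-4 and C-6.
The substituents are ordered alphabetically, ignoring any di-/tri- multipliers.
The name is 6-bromo-4,6-difluorohex-2-yne.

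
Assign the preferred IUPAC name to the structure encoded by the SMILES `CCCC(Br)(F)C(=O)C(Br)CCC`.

4,6-dibromo-4-fluorononan-5-one

The longest chain bearing the carbonyl is 9 carbons long (nonane).
The principal characteristic group is a ketone (C=O on an internal carbon), named with the suffix -one.
The numbering direction is chosen so that the substituent locant set {4,4,6} is lower than {4,6,6} at the first point of difference.
This places the carbonyl at C-5; bromo groups at C-4 and C-6; a fluoro group at C-4.
The substituents are ordered alphabetically, ignoring any di-/tri- multipliers.
Putting it together: 4,6-dibromo-4-fluorononan-5-one.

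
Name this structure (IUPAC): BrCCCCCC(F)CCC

The longest continuous carbon chain has 9 atoms, so the parent hydride is nonane.
Choose the numbering such that the substituent locant set {1,6} is lower than {4,9} at the first point of difference.
That gives a bromo group at C-1; a fluoro group at C-6.
The substituents are ordered alphabetically, ignoring any di-/tri- multipliers.
The name is 1-bromo-6-fluorononane.

1-bromo-6-fluorononane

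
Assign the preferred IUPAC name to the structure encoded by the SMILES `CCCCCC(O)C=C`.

The longest chain bearing the –OH group and the multiple bond is 8 carbons long (octane).
The principal characteristic group is an alcohol (–OH), named with the suffix -ol.
The chain contains a C=C double bond, so the unsaturation ending is -ene.
Number the chain so that numbering from this end puts the hydroxyl group at C-3 rather than C-6.
This places the hydroxyl at C-3; the double bond between C-1 and C-2.
Assembling the pieces gives oct-1-en-3-ol.

oct-1-en-3-ol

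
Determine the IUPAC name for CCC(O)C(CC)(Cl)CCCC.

4-chloro-4-ethyloctan-3-ol

Counting along the main chain through the –OH group gives 8 carbons: the parent is octane.
An alcohol (–OH) is the principal characteristic group, giving the suffix -ol.
Number the chain so that numbering from this end puts the hydroxyl group at C-3 rather than C-6.
With this numbering: the hydroxyl at C-3; a chloro group at C-4; an ethyl group at C-4.
Prefixes are listed alphabetically: chloro, ethyl.
The name is 4-chloro-4-ethyloctan-3-ol.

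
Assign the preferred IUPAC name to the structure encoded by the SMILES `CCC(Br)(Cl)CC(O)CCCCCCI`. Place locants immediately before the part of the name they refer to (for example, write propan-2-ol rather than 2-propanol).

The longest chain bearing the –OH group is 11 carbons long (undecane).
The highest-priority functional group is an alcohol (–OH), so the name ends in -ol.
Choose the numbering such that numbering from this end puts the hydroxyl group at C-5 rather than C-7.
With this numbering: the hydroxyl at C-5; a bromo group at C-3; a chloro group at C-3; an iodo group at C-11.
Substituent prefixes are cited in alphabetical order (multiplying prefixes like di-/tri- are ignored for ordering).
The name is 3-bromo-3-chloro-11-iodoundecan-5-ol.

3-bromo-3-chloro-11-iodoundecan-5-ol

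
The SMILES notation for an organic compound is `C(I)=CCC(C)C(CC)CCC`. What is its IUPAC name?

The longest carbon chain that includes the multiple bond has 8 carbons, so the parent hydride is octane.
The chain contains a C=C double bond, so the unsaturation ending is -ene.
Choose the numbering such that numbering from this end puts the double bond at C-1 rather than C-7.
With this numbering: the double bond between C-1 and C-2; an ethyl group at C-5; an iodo group at C-1; a methyl group at C-4.
The substituents are ordered alphabetically, ignoring any di-/tri- multipliers.
Assembling the pieces gives 5-ethyl-1-iodo-4-methyloct-1-ene.

5-ethyl-1-iodo-4-methyloct-1-ene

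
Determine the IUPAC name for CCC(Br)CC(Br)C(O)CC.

4,6-dibromooctan-3-ol

Counting along the main chain through the –OH group gives 8 carbons: the parent is octane.
An alcohol (–OH) is the principal characteristic group, giving the suffix -ol.
The numbering direction is chosen so that numbering from this end puts the hydroxyl group at C-3 rather than C-6.
This places the hydroxyl at C-3; bromo groups at C-4 and C-6.
Assembling the pieces gives 4,6-dibromooctan-3-ol.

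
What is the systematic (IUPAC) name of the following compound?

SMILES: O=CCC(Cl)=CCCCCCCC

The longest chain bearing the –CHO group and the multiple bond is 11 carbons long (undecane).
The principal characteristic group is an aldehyde (terminal –CHO), named with the suffix -al.
A C=C double bond in the chain gives the infix -ene-.
The numbering direction is chosen so that the aldehyde carbon is C-1 by definition.
With this numbering: the double bond between C-3 and C-4; a chloro group at C-3.
Assembling the pieces gives 3-chloroundec-3-enal.

3-chloroundec-3-enal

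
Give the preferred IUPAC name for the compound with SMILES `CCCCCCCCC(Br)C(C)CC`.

4-bromo-3-methyldodecane

The parent chain contains 12 carbons (dodecane).
Choose the numbering such that the substituent locant set {3,4} is lower than {9,10} at the first point of difference.
This places a bromo group at C-4; a methyl group at C-3.
The substituents are ordered alphabetically, ignoring any di-/tri- multipliers.
Putting it together: 4-bromo-3-methyldodecane.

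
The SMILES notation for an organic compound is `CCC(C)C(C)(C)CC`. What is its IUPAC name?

3,3,4-trimethylhexane

The longest carbon chain is 6 atoms: the parent is hexane.
Choose the numbering such that the substituent locant set {3,3,4} is lower than {3,4,4} at the first point of difference.
This places methyl groups at C-3 (×2) and C-4.
The name is 3,3,4-trimethylhexane.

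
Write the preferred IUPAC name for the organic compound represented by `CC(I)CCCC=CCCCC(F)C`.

2-fluoro-11-iodododec-6-ene

Counting along the main chain through the multiple bond gives 12 carbons: the parent is dodecane.
A C=C double bond in the chain gives the infix -ene-.
Number the chain so that the locant sets are identical either way, so the alphabetically earlier fluoro substituent takes the lower locant (2 rather than 11).
This places the double bond between C-6 and C-7; a fluoro group at C-2; an iodo group at C-11.
Prefixes are listed alphabetically: fluoro, iodo.
Putting it together: 2-fluoro-11-iodododec-6-ene.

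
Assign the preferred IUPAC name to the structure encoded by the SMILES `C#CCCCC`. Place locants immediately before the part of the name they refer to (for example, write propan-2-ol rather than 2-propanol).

hex-1-yne

The longest chain bearing the multiple bond is 6 carbons long (hexane).
A C≡C triple bond in the chain gives the infix -yne-.
The numbering direction is chosen so that numbering from this end puts the triple bond at C-1 rather than C-5.
That gives the triple bond between C-1 and C-2.
Putting it together: hex-1-yne.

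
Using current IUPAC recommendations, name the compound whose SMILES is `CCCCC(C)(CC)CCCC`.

5-ethyl-5-methylnonane

The longest continuous carbon chain has 9 atoms, so the parent hydride is nonane.
Numbering from either end gives identical locants here.
With this numbering: an ethyl group at C-5; a methyl group at C-5.
Prefixes are listed alphabetically: ethyl, methyl.
Putting it together: 5-ethyl-5-methylnonane.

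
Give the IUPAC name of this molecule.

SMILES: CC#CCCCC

The longest chain bearing the multiple bond is 7 carbons long (heptane).
There is one C≡C triple bond, indicated by the ending -yne.
Choose the numbering such that numbering from this end puts the triple bond at C-2 rather than C-5.
This places the triple bond between C-2 and C-3.
Putting it together: hept-2-yne.

hept-2-yne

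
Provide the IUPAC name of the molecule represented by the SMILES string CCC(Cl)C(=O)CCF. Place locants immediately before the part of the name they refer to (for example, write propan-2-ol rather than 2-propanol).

4-chloro-1-fluorohexan-3-one

Counting along the main chain through the carbonyl gives 6 carbons: the parent is hexane.
The principal characteristic group is a ketone (C=O on an internal carbon), named with the suffix -one.
Choose the numbering such that numbering from this end puts the carbonyl group at C-3 rather than C-4.
With this numbering: the carbonyl at C-3; a chloro group at C-4; a fluoro group at C-1.
Substituent prefixes are cited in alphabetical order (multiplying prefixes like di-/tri- are ignored for ordering).
Assembling the pieces gives 4-chloro-1-fluorohexan-3-one.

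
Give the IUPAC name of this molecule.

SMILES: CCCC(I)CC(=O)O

The longest carbon chain that includes the –COOH group has 6 carbons, so the parent hydride is hexane.
The principal characteristic group is a carboxylic acid (terminal –COOH), named with the suffix -oic acid.
Number the chain so that the carboxylic acid carbon is C-1 by definition.
That gives an iodo group at C-3.
Putting it together: 3-iodohexanoic acid.

3-iodohexanoic acid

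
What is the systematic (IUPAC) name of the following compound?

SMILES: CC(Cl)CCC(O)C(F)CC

Counting along the main chain through the –OH group gives 8 carbons: the parent is octane.
An alcohol (–OH) is the principal characteristic group, giving the suffix -ol.
Number the chain so that numbering from this end puts the hydroxyl group at C-4 rather than C-5.
That gives the hydroxyl at C-4; a chloro group at C-7; a fluoro group at C-3.
The substituents are ordered alphabetically, ignoring any di-/tri- multipliers.
Putting it together: 7-chloro-3-fluorooctan-4-ol.

7-chloro-3-fluorooctan-4-ol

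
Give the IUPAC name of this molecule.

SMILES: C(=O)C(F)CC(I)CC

The longest carbon chain that includes the –CHO group has 6 carbons, so the parent hydride is hexane.
The principal characteristic group is an aldehyde (terminal –CHO), named with the suffix -al.
Number the chain so that the aldehyde carbon is C-1 by definition.
With this numbering: a fluoro group at C-2; an iodo group at C-4.
Substituent prefixes are cited in alphabetical order (multiplying prefixes like di-/tri- are ignored for ordering).
Assembling the pieces gives 2-fluoro-4-iodohexanal.

2-fluoro-4-iodohexanal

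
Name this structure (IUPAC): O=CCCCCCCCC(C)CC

Counting along the main chain through the –CHO group gives 11 carbons: the parent is undecane.
The principal characteristic group is an aldehyde (terminal –CHO), named with the suffix -al.
Choose the numbering such that the aldehyde carbon is C-1 by definition.
With this numbering: a methyl group at C-9.
Assembling the pieces gives 9-methylundecanal.

9-methylundecanal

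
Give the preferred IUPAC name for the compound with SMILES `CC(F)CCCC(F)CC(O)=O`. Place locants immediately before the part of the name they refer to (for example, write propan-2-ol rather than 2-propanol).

3,7-difluorooctanoic acid

The longest chain bearing the –COOH group is 8 carbons long (octane).
The highest-priority functional group is a carboxylic acid (terminal –COOH), so the name ends in -oic acid.
The numbering direction is chosen so that the carboxylic acid carbon is C-1 by definition.
This places fluoro groups at C-3 and C-7.
Putting it together: 3,7-difluorooctanoic acid.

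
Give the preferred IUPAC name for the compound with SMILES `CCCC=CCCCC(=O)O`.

Counting along the main chain through the –COOH group and the multiple bond gives 9 carbons: the parent is nonane.
A carboxylic acid (terminal –COOH) is the principal characteristic group, giving the suffix -oic acid.
There is one C=C double bond, indicated by the ending -ene.
The numbering direction is chosen so that the carboxylic acid carbon is C-1 by definition.
This places the double bond between C-5 and C-6.
The name is non-5-enoic acid.

non-5-enoic acid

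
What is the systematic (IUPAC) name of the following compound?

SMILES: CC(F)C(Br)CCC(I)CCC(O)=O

7-bromo-8-fluoro-4-iodononanoic acid

The longest carbon chain that includes the –COOH group has 9 carbons, so the parent hydride is nonane.
A carboxylic acid (terminal –COOH) is the principal characteristic group, giving the suffix -oic acid.
The numbering direction is chosen so that the carboxylic acid carbon is C-1 by definition.
With this numbering: a bromo group at C-7; a fluoro group at C-8; an iodo group at C-4.
The substituents are ordered alphabetically, ignoring any di-/tri- multipliers.
The name is 7-bromo-8-fluoro-4-iodononanoic acid.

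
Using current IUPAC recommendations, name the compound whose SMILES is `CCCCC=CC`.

hept-2-ene

The longest chain bearing the multiple bond is 7 carbons long (heptane).
A C=C double bond in the chain gives the infix -ene-.
Number the chain so that numbering from this end puts the double bond at C-2 rather than C-5.
With this numbering: the double bond between C-2 and C-3.
Putting it together: hept-2-ene.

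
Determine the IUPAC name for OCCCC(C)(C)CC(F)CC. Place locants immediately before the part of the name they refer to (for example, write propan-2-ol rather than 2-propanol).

Counting along the main chain through the –OH group gives 8 carbons: the parent is octane.
An alcohol (–OH) is the principal characteristic group, giving the suffix -ol.
Number the chain so that numbering from this end puts the hydroxyl group at C-1 rather than C-8.
That gives the hydroxyl at C-1; a fluoro group at C-6; two methyl groups at C-4.
Substituent prefixes are cited in alphabetical order (multiplying prefixes like di-/tri- are ignored for ordering).
Putting it together: 6-fluoro-4,4-dimethyloctan-1-ol.

6-fluoro-4,4-dimethyloctan-1-ol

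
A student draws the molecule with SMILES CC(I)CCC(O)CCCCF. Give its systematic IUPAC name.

1-fluoro-8-iodononan-5-ol

The longest chain bearing the –OH group is 9 carbons long (nonane).
The principal characteristic group is an alcohol (–OH), named with the suffix -ol.
Choose the numbering such that the substituent locant set {1,8} is lower than {2,9} at the first point of difference.
With this numbering: the hydroxyl at C-5; a fluoro group at C-1; an iodo group at C-8.
The substituents are ordered alphabetically, ignoring any di-/tri- multipliers.
Putting it together: 1-fluoro-8-iodononan-5-ol.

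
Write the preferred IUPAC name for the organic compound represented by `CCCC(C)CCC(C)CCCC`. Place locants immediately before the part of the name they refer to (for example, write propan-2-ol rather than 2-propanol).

4,7-dimethylundecane

The longest continuous carbon chain has 11 atoms, so the parent hydride is undecane.
Number the chain so that the substituent locant set {4,7} is lower than {5,8} at the first point of difference.
With this numbering: methyl groups at C-4 and C-7.
Assembling the pieces gives 4,7-dimethylundecane.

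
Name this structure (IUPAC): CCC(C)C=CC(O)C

5-methylhept-3-en-2-ol

The longest chain bearing the –OH group and the multiple bond is 7 carbons long (heptane).
An alcohol (–OH) is the principal characteristic group, giving the suffix -ol.
The chain contains a C=C double bond, so the unsaturation ending is -ene.
Number the chain so that numbering from this end puts the hydroxyl group at C-2 rather than C-6.
With this numbering: the hydroxyl at C-2; the double bond between C-3 and C-4; a methyl group at C-5.
Putting it together: 5-methylhept-3-en-2-ol.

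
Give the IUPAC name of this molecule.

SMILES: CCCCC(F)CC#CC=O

The longest chain bearing the –CHO group and the multiple bond is 9 carbons long (nonane).
An aldehyde (terminal –CHO) is the principal characteristic group, giving the suffix -al.
A C≡C triple bond in the chain gives the infix -yne-.
The numbering direction is chosen so that the aldehyde carbon is C-1 by definition.
That gives the triple bond between C-2 and C-3; a fluoro group at C-5.
The name is 5-fluoronon-2-ynal.

5-fluoronon-2-ynal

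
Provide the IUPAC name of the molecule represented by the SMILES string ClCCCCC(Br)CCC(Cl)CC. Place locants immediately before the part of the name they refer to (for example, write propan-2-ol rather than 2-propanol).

5-bromo-1,8-dichlorodecane

The longest carbon chain is 10 atoms: the parent is decane.
Choose the numbering such that the substituent locant set {1,5,8} is lower than {3,6,10} at the first point of difference.
With this numbering: a bromo group at C-5; chloro groups at C-1 and C-8.
Prefixes are listed alphabetically: bromo, chloro.
The name is 5-bromo-1,8-dichlorodecane.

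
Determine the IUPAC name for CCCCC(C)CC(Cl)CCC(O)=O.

4-chloro-6-methyldecanoic acid

Counting along the main chain through the –COOH group gives 10 carbons: the parent is decane.
A carboxylic acid (terminal –COOH) is the principal characteristic group, giving the suffix -oic acid.
Choose the numbering such that the carboxylic acid carbon is C-1 by definition.
This places a chloro group at C-4; a methyl group at C-6.
Prefixes are listed alphabetically: chloro, methyl.
Assembling the pieces gives 4-chloro-6-methyldecanoic acid.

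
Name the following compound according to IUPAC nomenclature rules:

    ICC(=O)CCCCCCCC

1-iododecan-2-one

The longest chain bearing the carbonyl is 10 carbons long (decane).
The principal characteristic group is a ketone (C=O on an internal carbon), named with the suffix -one.
Number the chain so that numbering from this end puts the carbonyl group at C-2 rather than C-9.
With this numbering: the carbonyl at C-2; an iodo group at C-1.
Assembling the pieces gives 1-iododecan-2-one.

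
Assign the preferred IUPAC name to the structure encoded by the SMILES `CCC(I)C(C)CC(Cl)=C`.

The longest chain bearing the multiple bond is 7 carbons long (heptane).
The chain contains a C=C double bond, so the unsaturation ending is -ene.
The numbering direction is chosen so that numbering from this end puts the double bond at C-1 rather than C-6.
With this numbering: the double bond between C-1 and C-2; a chloro group at C-2; an iodo group at C-5; a methyl group at C-4.
The substituents are ordered alphabetically, ignoring any di-/tri- multipliers.
Putting it together: 2-chloro-5-iodo-4-methylhept-1-ene.

2-chloro-5-iodo-4-methylhept-1-ene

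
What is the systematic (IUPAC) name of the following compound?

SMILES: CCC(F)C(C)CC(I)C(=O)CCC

8-fluoro-5-iodo-7-methyldecan-4-one

The longest chain bearing the carbonyl is 10 carbons long (decane).
The highest-priority functional group is a ketone (C=O on an internal carbon), so the name ends in -one.
Choose the numbering such that numbering from this end puts the carbonyl group at C-4 rather than C-7.
This places the carbonyl at C-4; a fluoro group at C-8; an iodo group at C-5; a methyl group at C-7.
Substituent prefixes are cited in alphabetical order (multiplying prefixes like di-/tri- are ignored for ordering).
Putting it together: 8-fluoro-5-iodo-7-methyldecan-4-one.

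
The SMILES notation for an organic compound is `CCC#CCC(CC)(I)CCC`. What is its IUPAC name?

The longest carbon chain that includes the multiple bond has 9 carbons, so the parent hydride is nonane.
There is one C≡C triple bond, indicated by the ending -yne.
Number the chain so that numbering from this end puts the triple bond at C-3 rather than C-6.
That gives the triple bond between C-3 and C-4; an ethyl group at C-6; an iodo group at C-6.
The substituents are ordered alphabetically, ignoring any di-/tri- multipliers.
Putting it together: 6-ethyl-6-iodonon-3-yne.

6-ethyl-6-iodonon-3-yne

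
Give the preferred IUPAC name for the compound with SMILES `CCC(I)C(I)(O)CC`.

Counting along the main chain through the –OH group gives 6 carbons: the parent is hexane.
The highest-priority functional group is an alcohol (–OH), so the name ends in -ol.
The numbering direction is chosen so that numbering from this end puts the hydroxyl group at C-3 rather than C-4.
With this numbering: the hydroxyl at C-3; iodo groups at C-3 and C-4.
The name is 3,4-diiodohexan-3-ol.

3,4-diiodohexan-3-ol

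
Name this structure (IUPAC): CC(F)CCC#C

The longest chain bearing the multiple bond is 6 carbons long (hexane).
There is one C≡C triple bond, indicated by the ending -yne.
Choose the numbering such that numbering from this end puts the triple bond at C-1 rather than C-5.
With this numbering: the triple bond between C-1 and C-2; a fluoro group at C-5.
Assembling the pieces gives 5-fluorohex-1-yne.

5-fluorohex-1-yne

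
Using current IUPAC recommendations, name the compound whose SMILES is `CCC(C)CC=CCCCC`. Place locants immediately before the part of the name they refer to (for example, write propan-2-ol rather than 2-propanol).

Counting along the main chain through the multiple bond gives 10 carbons: the parent is decane.
A C=C double bond in the chain gives the infix -ene-.
The numbering direction is chosen so that the substituent locant set {3} is lower than {8} at the first point of difference.
With this numbering: the double bond between C-5 and C-6; a methyl group at C-3.
Putting it together: 3-methyldec-5-ene.

3-methyldec-5-ene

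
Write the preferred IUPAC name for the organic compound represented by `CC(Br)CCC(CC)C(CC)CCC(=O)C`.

The longest carbon chain that includes the carbonyl has 10 carbons, so the parent hydride is decane.
A ketone (C=O on an internal carbon) is the principal characteristic group, giving the suffix -one.
Choose the numbering such that numbering from this end puts the carbonyl group at C-2 rather than C-9.
That gives the carbonyl at C-2; a bromo group at C-9; ethyl groups at C-5 and C-6.
Substituent prefixes are cited in alphabetical order (multiplying prefixes like di-/tri- are ignored for ordering).
The name is 9-bromo-5,6-diethyldecan-2-one.

9-bromo-5,6-diethyldecan-2-one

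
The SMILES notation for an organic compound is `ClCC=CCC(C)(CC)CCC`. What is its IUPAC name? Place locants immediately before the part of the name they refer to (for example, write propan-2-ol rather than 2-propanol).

1-chloro-5-ethyl-5-methyloct-2-ene

Counting along the main chain through the multiple bond gives 8 carbons: the parent is octane.
A C=C double bond in the chain gives the infix -ene-.
Number the chain so that numbering from this end puts the double bond at C-2 rather than C-6.
With this numbering: the double bond between C-2 and C-3; a chloro group at C-1; an ethyl group at C-5; a methyl group at C-5.
Substituent prefixes are cited in alphabetical order (multiplying prefixes like di-/tri- are ignored for ordering).
Putting it together: 1-chloro-5-ethyl-5-methyloct-2-ene.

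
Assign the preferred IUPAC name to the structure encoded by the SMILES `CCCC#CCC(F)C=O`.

Counting along the main chain through the –CHO group and the multiple bond gives 8 carbons: the parent is octane.
An aldehyde (terminal –CHO) is the principal characteristic group, giving the suffix -al.
The chain contains a C≡C triple bond, so the unsaturation ending is -yne.
Number the chain so that the aldehyde carbon is C-1 by definition.
With this numbering: the triple bond between C-4 and C-5; a fluoro group at C-2.
Assembling the pieces gives 2-fluorooct-4-ynal.

2-fluorooct-4-ynal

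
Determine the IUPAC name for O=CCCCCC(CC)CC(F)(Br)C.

The longest carbon chain that includes the –CHO group has 9 carbons, so the parent hydride is nonane.
An aldehyde (terminal –CHO) is the principal characteristic group, giving the suffix -al.
The numbering direction is chosen so that the aldehyde carbon is C-1 by definition.
With this numbering: a bromo group at C-8; an ethyl group at C-6; a fluoro group at C-8.
The substituents are ordered alphabetically, ignoring any di-/tri- multipliers.
The name is 8-bromo-6-ethyl-8-fluorononanal.

8-bromo-6-ethyl-8-fluorononanal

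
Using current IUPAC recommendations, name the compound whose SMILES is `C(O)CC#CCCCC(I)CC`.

The longest carbon chain that includes the –OH group and the multiple bond has 10 carbons, so the parent hydride is decane.
The principal characteristic group is an alcohol (–OH), named with the suffix -ol.
The chain contains a C≡C triple bond, so the unsaturation ending is -yne.
The numbering direction is chosen so that numbering from this end puts the hydroxyl group at C-1 rather than C-10.
This places the hydroxyl at C-1; the triple bond between C-3 and C-4; an iodo group at C-8.
The name is 8-iododec-3-yn-1-ol.

8-iododec-3-yn-1-ol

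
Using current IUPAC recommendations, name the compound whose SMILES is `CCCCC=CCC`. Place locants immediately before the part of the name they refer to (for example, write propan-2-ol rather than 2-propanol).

The longest chain bearing the multiple bond is 8 carbons long (octane).
The chain contains a C=C double bond, so the unsaturation ending is -ene.
Choose the numbering such that numbering from this end puts the double bond at C-3 rather than C-5.
This places the double bond between C-3 and C-4.
The name is oct-3-ene.

oct-3-ene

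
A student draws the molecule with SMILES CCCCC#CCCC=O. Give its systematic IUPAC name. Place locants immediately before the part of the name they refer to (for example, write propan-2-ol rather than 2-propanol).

Counting along the main chain through the –CHO group and the multiple bond gives 9 carbons: the parent is nonane.
The principal characteristic group is an aldehyde (terminal –CHO), named with the suffix -al.
There is one C≡C triple bond, indicated by the ending -yne.
Number the chain so that the aldehyde carbon is C-1 by definition.
This places the triple bond between C-4 and C-5.
The name is non-4-ynal.

non-4-ynal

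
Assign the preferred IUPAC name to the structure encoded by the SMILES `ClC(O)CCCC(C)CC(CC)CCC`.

The longest carbon chain that includes the –OH group has 10 carbons, so the parent hydride is decane.
The principal characteristic group is an alcohol (–OH), named with the suffix -ol.
Number the chain so that numbering from this end puts the hydroxyl group at C-1 rather than C-10.
This places the hydroxyl at C-1; a chloro group at C-1; an ethyl group at C-7; a methyl group at C-5.
Substituent prefixes are cited in alphabetical order (multiplying prefixes like di-/tri- are ignored for ordering).
Assembling the pieces gives 1-chloro-7-ethyl-5-methyldecan-1-ol.

1-chloro-7-ethyl-5-methyldecan-1-ol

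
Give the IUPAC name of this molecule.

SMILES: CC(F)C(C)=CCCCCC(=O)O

8-fluoro-7-methylnon-6-enoic acid

The longest carbon chain that includes the –COOH group and the multiple bond has 9 carbons, so the parent hydride is nonane.
A carboxylic acid (terminal –COOH) is the principal characteristic group, giving the suffix -oic acid.
There is one C=C double bond, indicated by the ending -ene.
The numbering direction is chosen so that the carboxylic acid carbon is C-1 by definition.
That gives the double bond between C-6 and C-7; a fluoro group at C-8; a methyl group at C-7.
Substituent prefixes are cited in alphabetical order (multiplying prefixes like di-/tri- are ignored for ordering).
The name is 8-fluoro-7-methylnon-6-enoic acid.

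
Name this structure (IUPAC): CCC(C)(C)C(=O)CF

1-fluoro-3,3-dimethylpentan-2-one

The longest carbon chain that includes the carbonyl has 5 carbons, so the parent hydride is pentane.
The highest-priority functional group is a ketone (C=O on an internal carbon), so the name ends in -one.
Choose the numbering such that numbering from this end puts the carbonyl group at C-2 rather than C-4.
That gives the carbonyl at C-2; a fluoro group at C-1; two methyl groups at C-3.
Substituent prefixes are cited in alphabetical order (multiplying prefixes like di-/tri- are ignored for ordering).
Putting it together: 1-fluoro-3,3-dimethylpentan-2-one.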